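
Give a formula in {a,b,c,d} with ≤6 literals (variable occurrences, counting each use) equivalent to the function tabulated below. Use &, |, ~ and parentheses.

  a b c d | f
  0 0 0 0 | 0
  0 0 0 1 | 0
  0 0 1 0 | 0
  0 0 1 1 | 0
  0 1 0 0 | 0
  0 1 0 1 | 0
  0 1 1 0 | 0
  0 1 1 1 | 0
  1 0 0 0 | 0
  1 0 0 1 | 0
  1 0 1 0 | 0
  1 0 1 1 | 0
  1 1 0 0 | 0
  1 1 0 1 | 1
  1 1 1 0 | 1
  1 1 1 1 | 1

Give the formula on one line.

((a & b) & (c | (~b | d)))

  (a & b) = 0000000000001111
  ~b = 1111000011110000
  (~b | d) = 1111010111110101
  (c | (~b | d)) = 1111011111110111
  ((a & b) & (c | (~b | d))) = 0000000000000111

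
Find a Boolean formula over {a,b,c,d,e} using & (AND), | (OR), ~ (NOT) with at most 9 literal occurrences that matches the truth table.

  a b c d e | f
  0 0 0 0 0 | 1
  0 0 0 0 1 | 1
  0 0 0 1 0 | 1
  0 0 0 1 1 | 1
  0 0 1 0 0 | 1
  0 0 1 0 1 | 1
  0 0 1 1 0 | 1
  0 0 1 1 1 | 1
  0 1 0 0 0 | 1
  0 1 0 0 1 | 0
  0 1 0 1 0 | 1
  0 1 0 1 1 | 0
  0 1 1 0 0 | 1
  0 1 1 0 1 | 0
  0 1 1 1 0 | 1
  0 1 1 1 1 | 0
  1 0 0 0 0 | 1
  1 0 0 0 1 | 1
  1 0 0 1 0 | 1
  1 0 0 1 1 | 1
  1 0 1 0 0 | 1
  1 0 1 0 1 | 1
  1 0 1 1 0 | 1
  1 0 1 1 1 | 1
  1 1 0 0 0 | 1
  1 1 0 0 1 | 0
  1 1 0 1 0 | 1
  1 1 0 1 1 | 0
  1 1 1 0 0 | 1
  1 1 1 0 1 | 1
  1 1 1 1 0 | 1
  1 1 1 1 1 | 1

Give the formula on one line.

  ~b = 11111111000000001111111100000000
  ~c = 11110000111100001111000011110000
  (~c | e) = 11110101111101011111010111110101
  (~b & (~c | e)) = 11110101000000001111010100000000
  (c & a) = 00000000000000000000111100001111
  ((~b & (~c | e)) | (c & a)) = 11110101000000001111111100001111
  ~e = 10101010101010101010101010101010
  (~b | ~e) = 11111111101010101111111110101010
  (((~b & (~c | e)) | (c & a)) | (~b | ~e)) = 11111111101010101111111110101111

(((~b & (~c | e)) | (c & a)) | (~b | ~e))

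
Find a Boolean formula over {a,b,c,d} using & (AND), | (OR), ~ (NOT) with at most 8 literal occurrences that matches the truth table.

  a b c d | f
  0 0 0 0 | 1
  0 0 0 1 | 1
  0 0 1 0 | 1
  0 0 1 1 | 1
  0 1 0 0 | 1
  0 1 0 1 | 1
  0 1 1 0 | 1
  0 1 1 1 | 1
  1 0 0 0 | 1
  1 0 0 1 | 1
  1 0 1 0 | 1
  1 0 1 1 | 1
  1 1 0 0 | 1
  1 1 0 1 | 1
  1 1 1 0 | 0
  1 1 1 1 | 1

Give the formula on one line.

((~c | ((~b & ~d) | ~a)) | (((c | ~a) & d) | ~a))

  ~c = 1100110011001100
  ~b = 1111000011110000
  ~d = 1010101010101010
  (~b & ~d) = 1010000010100000
  ~a = 1111111100000000
  ((~b & ~d) | ~a) = 1111111110100000
  (~c | ((~b & ~d) | ~a)) = 1111111111101100
  (c | ~a) = 1111111100110011
  ((c | ~a) & d) = 0101010100010001
  (((c | ~a) & d) | ~a) = 1111111100010001
  ((~c | ((~b & ~d) | ~a)) | (((c | ~a) & d) | ~a)) = 1111111111111101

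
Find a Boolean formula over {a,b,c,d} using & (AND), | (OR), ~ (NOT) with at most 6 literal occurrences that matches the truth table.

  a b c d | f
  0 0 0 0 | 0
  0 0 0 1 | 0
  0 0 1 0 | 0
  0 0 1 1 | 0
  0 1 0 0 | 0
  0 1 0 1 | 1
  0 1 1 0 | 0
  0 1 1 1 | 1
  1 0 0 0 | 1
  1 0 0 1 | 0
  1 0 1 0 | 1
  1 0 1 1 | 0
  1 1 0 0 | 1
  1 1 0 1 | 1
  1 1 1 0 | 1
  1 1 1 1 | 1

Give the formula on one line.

  (b & d) = 0000010100000101
  ~d = 1010101010101010
  ~b = 1111000011110000
  (~d & ~b) = 1010000010100000
  ((~d & ~b) | b) = 1010111110101111
  (((~d & ~b) | b) & a) = 0000000010101111
  ((b & d) | (((~d & ~b) | b) & a)) = 0000010110101111

((b & d) | (((~d & ~b) | b) & a))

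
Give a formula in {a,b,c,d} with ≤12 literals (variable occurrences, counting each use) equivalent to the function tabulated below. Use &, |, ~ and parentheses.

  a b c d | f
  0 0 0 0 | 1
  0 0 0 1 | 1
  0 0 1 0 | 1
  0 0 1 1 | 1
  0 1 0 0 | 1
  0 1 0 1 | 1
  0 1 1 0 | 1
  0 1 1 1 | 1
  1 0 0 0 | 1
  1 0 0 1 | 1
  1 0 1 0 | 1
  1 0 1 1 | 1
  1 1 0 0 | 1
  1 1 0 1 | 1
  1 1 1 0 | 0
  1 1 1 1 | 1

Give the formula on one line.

  ~c = 1100110011001100
  ~a = 1111111100000000
  (~c | ~a) = 1111111111001100
  (d | (~c | ~a)) = 1111111111011101
  ~b = 1111000011110000
  (a | ~b) = 1111000011111111
  ((a | ~b) | c) = 1111001111111111
  ((d | (~c | ~a)) & ((a | ~b) | c)) = 1111001111011101
  (b & ((d | (~c | ~a)) & ((a | ~b) | c))) = 0000001100001101
  (~b | ~c) = 1111110011111100
  ((b & ((d | (~c | ~a)) & ((a | ~b) | c))) | (~b | ~c)) = 1111111111111101

((b & ((d | (~c | ~a)) & ((a | ~b) | c))) | (~b | ~c))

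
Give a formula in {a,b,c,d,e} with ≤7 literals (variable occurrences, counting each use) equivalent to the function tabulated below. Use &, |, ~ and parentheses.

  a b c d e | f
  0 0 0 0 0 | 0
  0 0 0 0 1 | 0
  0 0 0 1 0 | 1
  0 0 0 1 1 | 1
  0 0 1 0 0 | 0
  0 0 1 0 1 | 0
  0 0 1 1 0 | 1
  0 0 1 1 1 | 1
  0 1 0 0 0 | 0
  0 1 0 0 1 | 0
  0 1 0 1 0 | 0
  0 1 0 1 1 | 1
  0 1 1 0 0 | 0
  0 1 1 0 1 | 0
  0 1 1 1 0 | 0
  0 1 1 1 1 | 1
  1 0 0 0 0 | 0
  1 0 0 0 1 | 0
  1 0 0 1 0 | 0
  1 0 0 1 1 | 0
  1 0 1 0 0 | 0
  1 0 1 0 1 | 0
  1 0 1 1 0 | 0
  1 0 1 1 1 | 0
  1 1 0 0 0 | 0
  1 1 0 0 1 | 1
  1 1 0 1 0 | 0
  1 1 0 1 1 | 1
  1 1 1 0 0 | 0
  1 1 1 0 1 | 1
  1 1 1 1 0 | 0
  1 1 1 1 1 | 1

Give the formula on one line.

  (d | a) = 00110011001100111111111111111111
  ~a = 11111111111111110000000000000000
  (~a | b) = 11111111111111110000000011111111
  ((d | a) & (~a | b)) = 00110011001100110000000011111111
  ~b = 11111111000000001111111100000000
  (e & b) = 00000000010101010000000001010101
  (~b | (e & b)) = 11111111010101011111111101010101
  (((d | a) & (~a | b)) & (~b | (e & b))) = 00110011000100010000000001010101

(((d | a) & (~a | b)) & (~b | (e & b)))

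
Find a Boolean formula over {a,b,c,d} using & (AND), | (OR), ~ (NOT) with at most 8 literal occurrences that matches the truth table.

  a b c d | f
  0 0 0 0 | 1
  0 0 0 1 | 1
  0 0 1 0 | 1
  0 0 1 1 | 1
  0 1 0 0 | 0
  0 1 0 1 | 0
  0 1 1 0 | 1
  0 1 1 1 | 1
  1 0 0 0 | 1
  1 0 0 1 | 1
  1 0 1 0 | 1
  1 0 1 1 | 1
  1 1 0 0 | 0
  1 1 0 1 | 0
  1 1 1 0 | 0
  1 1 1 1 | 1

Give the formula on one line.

(~b | ((c | ~b) & (~a | d)))

  ~b = 1111000011110000
  (c | ~b) = 1111001111110011
  ~a = 1111111100000000
  (~a | d) = 1111111101010101
  ((c | ~b) & (~a | d)) = 1111001101010001
  (~b | ((c | ~b) & (~a | d))) = 1111001111110001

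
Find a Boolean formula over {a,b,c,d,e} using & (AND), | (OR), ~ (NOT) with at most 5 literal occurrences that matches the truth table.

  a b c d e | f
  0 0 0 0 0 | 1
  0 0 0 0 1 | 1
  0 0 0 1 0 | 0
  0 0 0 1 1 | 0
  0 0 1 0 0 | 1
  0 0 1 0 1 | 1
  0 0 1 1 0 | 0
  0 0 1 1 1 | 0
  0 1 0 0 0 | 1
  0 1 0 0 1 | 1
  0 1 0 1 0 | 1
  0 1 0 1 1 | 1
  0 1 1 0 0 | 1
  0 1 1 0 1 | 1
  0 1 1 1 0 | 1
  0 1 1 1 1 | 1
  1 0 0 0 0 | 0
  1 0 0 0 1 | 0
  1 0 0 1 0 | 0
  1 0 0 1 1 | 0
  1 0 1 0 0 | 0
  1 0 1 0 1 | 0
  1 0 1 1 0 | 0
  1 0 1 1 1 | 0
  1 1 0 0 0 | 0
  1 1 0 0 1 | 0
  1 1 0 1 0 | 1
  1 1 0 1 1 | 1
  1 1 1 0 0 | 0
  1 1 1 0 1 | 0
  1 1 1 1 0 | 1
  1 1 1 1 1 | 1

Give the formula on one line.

  ~d = 11001100110011001100110011001100
  (d & b) = 00000000001100110000000000110011
  (~d | (d & b)) = 11001100111111111100110011111111
  ~a = 11111111111111110000000000000000
  (~a | d) = 11111111111111110011001100110011
  ((~d | (d & b)) & (~a | d)) = 11001100111111110000000000110011

((~d | (d & b)) & (~a | d))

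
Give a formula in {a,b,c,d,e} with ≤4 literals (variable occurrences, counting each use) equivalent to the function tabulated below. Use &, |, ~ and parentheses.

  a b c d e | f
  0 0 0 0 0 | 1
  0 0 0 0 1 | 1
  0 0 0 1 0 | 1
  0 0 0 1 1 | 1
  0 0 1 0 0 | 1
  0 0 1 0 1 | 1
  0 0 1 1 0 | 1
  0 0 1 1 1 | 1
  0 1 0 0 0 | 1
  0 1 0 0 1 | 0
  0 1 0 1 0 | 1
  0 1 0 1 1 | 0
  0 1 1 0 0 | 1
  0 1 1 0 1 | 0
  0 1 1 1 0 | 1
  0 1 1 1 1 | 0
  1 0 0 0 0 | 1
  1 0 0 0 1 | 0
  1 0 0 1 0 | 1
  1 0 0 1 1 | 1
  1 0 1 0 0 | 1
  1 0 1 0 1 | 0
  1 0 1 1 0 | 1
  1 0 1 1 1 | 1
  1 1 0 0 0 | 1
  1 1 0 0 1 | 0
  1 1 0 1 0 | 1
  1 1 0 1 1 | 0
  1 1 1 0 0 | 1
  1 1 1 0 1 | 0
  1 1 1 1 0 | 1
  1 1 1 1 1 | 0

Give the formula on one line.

  ~a = 11111111111111110000000000000000
  (~a | d) = 11111111111111110011001100110011
  ~b = 11111111000000001111111100000000
  ((~a | d) & ~b) = 11111111000000000011001100000000
  ~e = 10101010101010101010101010101010
  (((~a | d) & ~b) | ~e) = 11111111101010101011101110101010

(((~a | d) & ~b) | ~e)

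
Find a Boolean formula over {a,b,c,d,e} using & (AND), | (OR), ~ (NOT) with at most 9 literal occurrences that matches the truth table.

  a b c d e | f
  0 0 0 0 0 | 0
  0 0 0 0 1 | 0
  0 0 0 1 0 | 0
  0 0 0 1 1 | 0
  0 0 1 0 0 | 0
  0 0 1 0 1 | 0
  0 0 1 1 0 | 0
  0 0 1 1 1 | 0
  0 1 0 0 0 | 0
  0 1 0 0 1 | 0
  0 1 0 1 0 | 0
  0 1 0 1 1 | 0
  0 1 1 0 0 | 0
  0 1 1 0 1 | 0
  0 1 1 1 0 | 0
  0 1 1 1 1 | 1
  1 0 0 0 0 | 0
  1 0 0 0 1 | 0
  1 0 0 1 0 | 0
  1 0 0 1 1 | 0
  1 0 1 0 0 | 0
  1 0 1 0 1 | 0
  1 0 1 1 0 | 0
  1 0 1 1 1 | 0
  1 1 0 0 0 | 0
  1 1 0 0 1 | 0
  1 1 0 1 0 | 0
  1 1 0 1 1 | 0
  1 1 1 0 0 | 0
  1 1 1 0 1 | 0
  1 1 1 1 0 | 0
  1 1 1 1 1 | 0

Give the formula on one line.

(((e & (~a & c)) & (((d | e) & b) | (~c & ~d))) & d)

  ~a = 11111111111111110000000000000000
  (~a & c) = 00001111000011110000000000000000
  (e & (~a & c)) = 00000101000001010000000000000000
  (d | e) = 01110111011101110111011101110111
  ((d | e) & b) = 00000000011101110000000001110111
  ~c = 11110000111100001111000011110000
  ~d = 11001100110011001100110011001100
  (~c & ~d) = 11000000110000001100000011000000
  (((d | e) & b) | (~c & ~d)) = 11000000111101111100000011110111
  ((e & (~a & c)) & (((d | e) & b) | (~c & ~d))) = 00000000000001010000000000000000
  (((e & (~a & c)) & (((d | e) & b) | (~c & ~d))) & d) = 00000000000000010000000000000000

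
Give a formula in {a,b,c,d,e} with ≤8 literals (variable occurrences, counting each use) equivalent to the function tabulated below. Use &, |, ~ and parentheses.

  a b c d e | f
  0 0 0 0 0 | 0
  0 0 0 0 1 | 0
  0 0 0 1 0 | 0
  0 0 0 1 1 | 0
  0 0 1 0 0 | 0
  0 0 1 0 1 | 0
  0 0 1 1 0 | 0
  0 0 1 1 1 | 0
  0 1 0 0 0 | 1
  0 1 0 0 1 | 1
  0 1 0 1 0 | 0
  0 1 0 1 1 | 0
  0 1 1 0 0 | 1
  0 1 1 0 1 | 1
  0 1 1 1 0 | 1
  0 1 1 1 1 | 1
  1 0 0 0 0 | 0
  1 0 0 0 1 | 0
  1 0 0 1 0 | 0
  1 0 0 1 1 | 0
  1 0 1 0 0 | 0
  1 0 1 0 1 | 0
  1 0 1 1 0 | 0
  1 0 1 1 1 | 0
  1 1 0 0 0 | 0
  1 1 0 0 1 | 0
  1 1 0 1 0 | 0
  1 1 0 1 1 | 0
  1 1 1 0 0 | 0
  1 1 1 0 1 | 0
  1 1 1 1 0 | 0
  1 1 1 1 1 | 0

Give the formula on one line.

  ~a = 11111111111111110000000000000000
  ~c = 11110000111100001111000011110000
  ~d = 11001100110011001100110011001100
  (~c & ~d) = 11000000110000001100000011000000
  (c | a) = 00001111000011111111111111111111
  ((~c & ~d) | (c | a)) = 11001111110011111111111111111111
  (b & ((~c & ~d) | (c | a))) = 00000000110011110000000011111111
  (~a & (b & ((~c & ~d) | (c | a)))) = 00000000110011110000000000000000

(~a & (b & ((~c & ~d) | (c | a))))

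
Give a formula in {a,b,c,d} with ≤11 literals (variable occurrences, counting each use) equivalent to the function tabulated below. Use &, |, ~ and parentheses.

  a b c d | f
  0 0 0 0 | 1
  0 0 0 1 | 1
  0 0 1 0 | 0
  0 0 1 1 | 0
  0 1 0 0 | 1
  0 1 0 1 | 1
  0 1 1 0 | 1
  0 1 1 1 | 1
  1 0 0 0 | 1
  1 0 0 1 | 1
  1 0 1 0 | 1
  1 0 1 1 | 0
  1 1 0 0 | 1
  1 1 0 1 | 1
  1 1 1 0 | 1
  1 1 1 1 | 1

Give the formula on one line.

(((((d & a) & (b & c)) | (~d & (~b & a))) | b) | ~c)

  (d & a) = 0000000001010101
  (b & c) = 0000001100000011
  ((d & a) & (b & c)) = 0000000000000001
  ~d = 1010101010101010
  ~b = 1111000011110000
  (~b & a) = 0000000011110000
  (~d & (~b & a)) = 0000000010100000
  (((d & a) & (b & c)) | (~d & (~b & a))) = 0000000010100001
  ((((d & a) & (b & c)) | (~d & (~b & a))) | b) = 0000111110101111
  ~c = 1100110011001100
  (((((d & a) & (b & c)) | (~d & (~b & a))) | b) | ~c) = 1100111111101111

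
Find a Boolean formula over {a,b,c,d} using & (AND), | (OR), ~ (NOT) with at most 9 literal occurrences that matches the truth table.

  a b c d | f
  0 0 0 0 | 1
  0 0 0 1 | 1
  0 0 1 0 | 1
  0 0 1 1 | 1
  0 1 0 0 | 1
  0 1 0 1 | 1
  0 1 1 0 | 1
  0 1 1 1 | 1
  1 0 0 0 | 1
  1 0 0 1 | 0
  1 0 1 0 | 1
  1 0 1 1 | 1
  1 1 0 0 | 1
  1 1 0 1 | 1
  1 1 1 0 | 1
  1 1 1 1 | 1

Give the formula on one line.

  ~a = 1111111100000000
  ~d = 1010101010101010
  (a & b) = 0000000000001111
  (~d | (a & b)) = 1010101010101111
  ((~d | (a & b)) & a) = 0000000010101111
  (~a | ((~d | (a & b)) & a)) = 1111111110101111
  (~d | c) = 1011101110111011
  ((~a | ((~d | (a & b)) & a)) | (~d | c)) = 1111111110111111

((~a | ((~d | (a & b)) & a)) | (~d | c))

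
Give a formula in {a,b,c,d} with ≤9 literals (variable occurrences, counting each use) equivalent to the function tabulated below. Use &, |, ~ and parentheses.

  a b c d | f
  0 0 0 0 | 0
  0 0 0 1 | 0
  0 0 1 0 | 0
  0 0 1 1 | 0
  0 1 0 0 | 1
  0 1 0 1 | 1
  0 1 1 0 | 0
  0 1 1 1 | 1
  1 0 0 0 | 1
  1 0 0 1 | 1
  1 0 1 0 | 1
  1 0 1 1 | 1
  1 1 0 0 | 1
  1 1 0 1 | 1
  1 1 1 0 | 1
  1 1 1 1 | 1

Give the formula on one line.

((((~d | b) & (c & d)) | (b & ~c)) | a)

  ~d = 1010101010101010
  (~d | b) = 1010111110101111
  (c & d) = 0001000100010001
  ((~d | b) & (c & d)) = 0000000100000001
  ~c = 1100110011001100
  (b & ~c) = 0000110000001100
  (((~d | b) & (c & d)) | (b & ~c)) = 0000110100001101
  ((((~d | b) & (c & d)) | (b & ~c)) | a) = 0000110111111111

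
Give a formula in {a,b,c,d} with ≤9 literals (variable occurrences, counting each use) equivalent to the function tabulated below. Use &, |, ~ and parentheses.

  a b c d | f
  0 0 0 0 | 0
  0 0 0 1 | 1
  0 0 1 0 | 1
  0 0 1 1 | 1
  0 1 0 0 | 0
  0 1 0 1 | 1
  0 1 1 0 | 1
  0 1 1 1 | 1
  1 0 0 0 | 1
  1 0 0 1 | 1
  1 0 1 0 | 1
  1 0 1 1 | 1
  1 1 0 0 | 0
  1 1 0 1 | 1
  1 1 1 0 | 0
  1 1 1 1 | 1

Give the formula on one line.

((a & (~b | (c & ~a))) | (((d | c) & ~a) | d))

  ~b = 1111000011110000
  ~a = 1111111100000000
  (c & ~a) = 0011001100000000
  (~b | (c & ~a)) = 1111001111110000
  (a & (~b | (c & ~a))) = 0000000011110000
  (d | c) = 0111011101110111
  ((d | c) & ~a) = 0111011100000000
  (((d | c) & ~a) | d) = 0111011101010101
  ((a & (~b | (c & ~a))) | (((d | c) & ~a) | d)) = 0111011111110101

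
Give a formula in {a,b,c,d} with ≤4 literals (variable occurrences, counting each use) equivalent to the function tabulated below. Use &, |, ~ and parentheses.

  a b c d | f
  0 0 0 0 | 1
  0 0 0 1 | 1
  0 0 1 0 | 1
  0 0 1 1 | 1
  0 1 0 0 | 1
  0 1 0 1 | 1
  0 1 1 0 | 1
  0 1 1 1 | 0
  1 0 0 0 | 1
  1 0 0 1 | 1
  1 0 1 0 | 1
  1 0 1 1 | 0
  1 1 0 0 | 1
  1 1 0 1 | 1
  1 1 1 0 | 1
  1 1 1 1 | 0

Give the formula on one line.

((~d | (~b & ~a)) | ~c)

  ~d = 1010101010101010
  ~b = 1111000011110000
  ~a = 1111111100000000
  (~b & ~a) = 1111000000000000
  (~d | (~b & ~a)) = 1111101010101010
  ~c = 1100110011001100
  ((~d | (~b & ~a)) | ~c) = 1111111011101110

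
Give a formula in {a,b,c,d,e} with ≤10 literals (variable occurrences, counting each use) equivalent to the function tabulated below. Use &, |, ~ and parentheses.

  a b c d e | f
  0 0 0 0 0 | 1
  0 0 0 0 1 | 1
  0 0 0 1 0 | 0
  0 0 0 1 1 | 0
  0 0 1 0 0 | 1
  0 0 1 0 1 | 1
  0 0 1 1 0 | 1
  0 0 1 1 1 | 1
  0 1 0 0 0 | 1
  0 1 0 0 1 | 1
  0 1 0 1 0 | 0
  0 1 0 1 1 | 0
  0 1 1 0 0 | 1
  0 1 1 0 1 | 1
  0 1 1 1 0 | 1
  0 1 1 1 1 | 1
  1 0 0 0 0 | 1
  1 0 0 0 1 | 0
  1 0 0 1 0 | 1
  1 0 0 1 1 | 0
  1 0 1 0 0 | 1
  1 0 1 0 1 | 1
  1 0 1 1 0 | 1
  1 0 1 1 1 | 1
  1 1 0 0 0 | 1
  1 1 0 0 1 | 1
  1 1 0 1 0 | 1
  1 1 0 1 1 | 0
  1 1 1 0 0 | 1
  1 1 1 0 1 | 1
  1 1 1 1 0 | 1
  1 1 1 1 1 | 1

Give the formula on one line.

  ~a = 11111111111111110000000000000000
  ~c = 11110000111100001111000011110000
  (~a & ~c) = 11110000111100000000000000000000
  ~d = 11001100110011001100110011001100
  (~c & ~d) = 11000000110000001100000011000000
  ((~a & ~c) & (~c & ~d)) = 11000000110000000000000000000000
  ~e = 10101010101010101010101010101010
  (b & ~d) = 00000000110011000000000011001100
  (~e | (b & ~d)) = 10101010111011101010101011101110
  (a & (~e | (b & ~d))) = 00000000000000001010101011101110
  (((~a & ~c) & (~c & ~d)) | (a & (~e | (b & ~d)))) = 11000000110000001010101011101110
  ((((~a & ~c) & (~c & ~d)) | (a & (~e | (b & ~d)))) | c) = 11001111110011111010111111101111

((((~a & ~c) & (~c & ~d)) | (a & (~e | (b & ~d)))) | c)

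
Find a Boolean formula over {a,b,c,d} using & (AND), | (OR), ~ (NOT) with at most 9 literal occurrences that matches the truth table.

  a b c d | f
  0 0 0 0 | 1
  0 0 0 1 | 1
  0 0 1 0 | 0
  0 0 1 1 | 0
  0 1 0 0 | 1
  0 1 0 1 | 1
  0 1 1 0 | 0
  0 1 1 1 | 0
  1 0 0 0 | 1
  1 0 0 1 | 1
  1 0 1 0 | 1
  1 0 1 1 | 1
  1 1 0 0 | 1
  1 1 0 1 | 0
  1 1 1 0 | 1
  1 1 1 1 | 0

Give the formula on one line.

  ~c = 1100110011001100
  (a | ~c) = 1100110011111111
  ~a = 1111111100000000
  ((a | ~c) & ~a) = 1100110000000000
  ~d = 1010101010101010
  (~d & a) = 0000000010101010
  (((a | ~c) & ~a) | (~d & a)) = 1100110010101010
  ~b = 1111000011110000
  (a & ~b) = 0000000011110000
  (~a | d) = 1111111101010101
  ((a & ~b) & (~a | d)) = 0000000001010000
  ((((a | ~c) & ~a) | (~d & a)) | ((a & ~b) & (~a | d))) = 1100110011111010

((((a | ~c) & ~a) | (~d & a)) | ((a & ~b) & (~a | d)))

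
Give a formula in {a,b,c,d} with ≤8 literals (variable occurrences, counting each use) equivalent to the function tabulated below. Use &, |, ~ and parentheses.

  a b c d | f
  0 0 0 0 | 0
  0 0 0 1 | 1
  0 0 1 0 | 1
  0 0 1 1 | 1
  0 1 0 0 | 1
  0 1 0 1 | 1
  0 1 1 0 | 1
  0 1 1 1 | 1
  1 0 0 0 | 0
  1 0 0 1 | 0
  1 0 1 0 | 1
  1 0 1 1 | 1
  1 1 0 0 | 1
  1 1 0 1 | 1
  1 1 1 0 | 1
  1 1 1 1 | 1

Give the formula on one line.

  (d | c) = 0111011101110111
  ~a = 1111111100000000
  ((d | c) & ~a) = 0111011100000000
  (((d | c) & ~a) | c) = 0111011100110011
  (b | (((d | c) & ~a) | c)) = 0111111100111111

(b | (((d | c) & ~a) | c))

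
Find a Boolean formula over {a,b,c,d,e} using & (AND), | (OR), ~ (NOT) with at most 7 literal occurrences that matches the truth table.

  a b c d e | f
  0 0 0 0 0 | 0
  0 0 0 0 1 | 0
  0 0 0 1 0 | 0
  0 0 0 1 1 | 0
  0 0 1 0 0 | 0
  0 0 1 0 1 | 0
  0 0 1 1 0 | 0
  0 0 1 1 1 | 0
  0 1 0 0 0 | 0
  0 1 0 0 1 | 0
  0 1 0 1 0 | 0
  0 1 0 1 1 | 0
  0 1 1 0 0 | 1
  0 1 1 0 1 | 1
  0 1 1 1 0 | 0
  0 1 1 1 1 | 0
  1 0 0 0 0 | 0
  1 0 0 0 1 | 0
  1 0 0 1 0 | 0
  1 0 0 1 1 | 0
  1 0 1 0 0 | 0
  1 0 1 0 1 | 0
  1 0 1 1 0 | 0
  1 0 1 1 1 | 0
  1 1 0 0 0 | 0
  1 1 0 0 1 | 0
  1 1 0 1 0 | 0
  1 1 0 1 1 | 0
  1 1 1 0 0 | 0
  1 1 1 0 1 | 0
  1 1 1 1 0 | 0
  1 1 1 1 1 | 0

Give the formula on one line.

  ~a = 11111111111111110000000000000000
  ~d = 11001100110011001100110011001100
  (~a & ~d) = 11001100110011000000000000000000
  (d | c) = 00111111001111110011111100111111
  (b & (d | c)) = 00000000001111110000000000111111
  (a | (b & (d | c))) = 00000000001111111111111111111111
  ((~a & ~d) & (a | (b & (d | c)))) = 00000000000011000000000000000000

((~a & ~d) & (a | (b & (d | c))))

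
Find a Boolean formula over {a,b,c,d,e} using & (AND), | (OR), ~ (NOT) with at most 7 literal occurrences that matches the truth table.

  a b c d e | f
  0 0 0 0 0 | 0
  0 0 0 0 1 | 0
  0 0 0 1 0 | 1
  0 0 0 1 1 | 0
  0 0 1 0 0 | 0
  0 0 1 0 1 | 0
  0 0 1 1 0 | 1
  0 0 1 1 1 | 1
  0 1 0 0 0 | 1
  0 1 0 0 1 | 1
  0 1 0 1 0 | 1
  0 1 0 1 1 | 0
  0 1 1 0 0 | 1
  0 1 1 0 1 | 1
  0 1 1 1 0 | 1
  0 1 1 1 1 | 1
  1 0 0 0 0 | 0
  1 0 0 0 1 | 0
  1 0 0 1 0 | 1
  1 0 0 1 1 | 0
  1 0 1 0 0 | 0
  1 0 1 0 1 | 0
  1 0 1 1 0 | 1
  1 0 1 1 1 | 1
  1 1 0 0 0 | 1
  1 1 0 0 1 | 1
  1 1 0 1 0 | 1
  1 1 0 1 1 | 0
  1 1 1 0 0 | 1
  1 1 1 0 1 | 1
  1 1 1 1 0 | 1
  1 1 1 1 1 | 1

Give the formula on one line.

((c | (~e | ~d)) & (b | d))

  ~e = 10101010101010101010101010101010
  ~d = 11001100110011001100110011001100
  (~e | ~d) = 11101110111011101110111011101110
  (c | (~e | ~d)) = 11101111111011111110111111101111
  (b | d) = 00110011111111110011001111111111
  ((c | (~e | ~d)) & (b | d)) = 00100011111011110010001111101111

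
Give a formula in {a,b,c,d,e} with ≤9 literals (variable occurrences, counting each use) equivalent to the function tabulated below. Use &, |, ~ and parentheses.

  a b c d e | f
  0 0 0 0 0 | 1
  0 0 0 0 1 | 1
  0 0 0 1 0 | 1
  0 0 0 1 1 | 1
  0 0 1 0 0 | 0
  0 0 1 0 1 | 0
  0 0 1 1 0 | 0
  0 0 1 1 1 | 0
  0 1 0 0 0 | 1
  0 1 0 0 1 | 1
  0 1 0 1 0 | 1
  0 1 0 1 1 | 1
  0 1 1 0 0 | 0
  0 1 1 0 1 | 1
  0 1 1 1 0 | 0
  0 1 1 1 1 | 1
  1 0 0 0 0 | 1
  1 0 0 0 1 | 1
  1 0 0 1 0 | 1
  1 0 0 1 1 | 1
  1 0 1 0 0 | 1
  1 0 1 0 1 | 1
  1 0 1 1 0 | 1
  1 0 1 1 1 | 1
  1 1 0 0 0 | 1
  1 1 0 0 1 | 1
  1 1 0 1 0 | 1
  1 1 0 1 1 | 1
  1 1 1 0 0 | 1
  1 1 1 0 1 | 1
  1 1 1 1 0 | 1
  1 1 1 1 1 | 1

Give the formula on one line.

(((~c | b) & e) | ((a | ~c) & (~e | c)))

  ~c = 11110000111100001111000011110000
  (~c | b) = 11110000111111111111000011111111
  ((~c | b) & e) = 01010000010101010101000001010101
  (a | ~c) = 11110000111100001111111111111111
  ~e = 10101010101010101010101010101010
  (~e | c) = 10101111101011111010111110101111
  ((a | ~c) & (~e | c)) = 10100000101000001010111110101111
  (((~c | b) & e) | ((a | ~c) & (~e | c))) = 11110000111101011111111111111111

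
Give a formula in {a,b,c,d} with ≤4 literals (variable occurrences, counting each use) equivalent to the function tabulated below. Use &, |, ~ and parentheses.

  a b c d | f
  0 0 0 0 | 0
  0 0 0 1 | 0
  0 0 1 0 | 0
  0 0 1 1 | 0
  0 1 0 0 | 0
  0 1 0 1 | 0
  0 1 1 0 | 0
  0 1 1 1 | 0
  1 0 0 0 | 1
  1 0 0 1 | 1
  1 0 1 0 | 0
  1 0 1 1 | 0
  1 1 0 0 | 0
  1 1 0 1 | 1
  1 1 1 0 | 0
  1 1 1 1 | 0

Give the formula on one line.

((a & ~c) & (d | ~b))

  ~c = 1100110011001100
  (a & ~c) = 0000000011001100
  ~b = 1111000011110000
  (d | ~b) = 1111010111110101
  ((a & ~c) & (d | ~b)) = 0000000011000100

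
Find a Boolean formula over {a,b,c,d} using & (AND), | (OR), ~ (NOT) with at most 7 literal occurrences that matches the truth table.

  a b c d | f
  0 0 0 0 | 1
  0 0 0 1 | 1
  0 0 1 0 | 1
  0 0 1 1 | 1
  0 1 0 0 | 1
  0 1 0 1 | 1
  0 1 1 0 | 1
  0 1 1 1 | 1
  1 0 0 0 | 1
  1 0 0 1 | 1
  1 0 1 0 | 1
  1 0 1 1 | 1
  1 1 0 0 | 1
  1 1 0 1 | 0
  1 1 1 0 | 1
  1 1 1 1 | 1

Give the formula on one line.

  ~b = 1111000011110000
  ~a = 1111111100000000
  (~b | ~a) = 1111111111110000
  (c | (~b | ~a)) = 1111111111110011
  ~d = 1010101010101010
  (~d | ~b) = 1111101011111010
  ((c | (~b | ~a)) | (~d | ~b)) = 1111111111111011

((c | (~b | ~a)) | (~d | ~b))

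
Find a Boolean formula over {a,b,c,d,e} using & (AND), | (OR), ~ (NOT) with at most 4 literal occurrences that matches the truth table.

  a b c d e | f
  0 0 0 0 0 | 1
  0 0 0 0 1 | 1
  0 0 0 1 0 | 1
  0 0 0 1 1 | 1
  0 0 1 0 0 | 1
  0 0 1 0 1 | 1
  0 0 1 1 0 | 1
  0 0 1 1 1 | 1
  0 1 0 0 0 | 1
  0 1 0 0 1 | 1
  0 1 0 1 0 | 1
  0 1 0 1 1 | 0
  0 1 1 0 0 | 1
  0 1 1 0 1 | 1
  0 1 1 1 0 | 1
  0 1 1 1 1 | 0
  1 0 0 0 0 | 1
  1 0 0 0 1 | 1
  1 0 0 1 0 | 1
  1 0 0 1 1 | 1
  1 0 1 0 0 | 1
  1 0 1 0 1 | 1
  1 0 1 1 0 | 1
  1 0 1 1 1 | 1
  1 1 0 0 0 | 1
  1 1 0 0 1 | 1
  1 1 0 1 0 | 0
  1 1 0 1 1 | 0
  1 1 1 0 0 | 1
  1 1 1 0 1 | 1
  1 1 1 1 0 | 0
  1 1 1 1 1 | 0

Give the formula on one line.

((~b | ~d) | (~a & ~e))

  ~b = 11111111000000001111111100000000
  ~d = 11001100110011001100110011001100
  (~b | ~d) = 11111111110011001111111111001100
  ~a = 11111111111111110000000000000000
  ~e = 10101010101010101010101010101010
  (~a & ~e) = 10101010101010100000000000000000
  ((~b | ~d) | (~a & ~e)) = 11111111111011101111111111001100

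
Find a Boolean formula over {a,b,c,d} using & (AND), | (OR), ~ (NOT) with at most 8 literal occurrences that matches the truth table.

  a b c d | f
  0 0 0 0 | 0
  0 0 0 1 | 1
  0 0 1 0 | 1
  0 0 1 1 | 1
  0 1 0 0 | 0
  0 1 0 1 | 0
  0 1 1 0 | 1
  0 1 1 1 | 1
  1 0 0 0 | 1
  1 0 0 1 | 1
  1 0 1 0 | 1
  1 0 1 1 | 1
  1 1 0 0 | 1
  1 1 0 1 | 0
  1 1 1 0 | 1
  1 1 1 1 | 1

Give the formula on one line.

(((((~a | ~d) & c) | d) & (~b | c)) | (~d & a))

  ~a = 1111111100000000
  ~d = 1010101010101010
  (~a | ~d) = 1111111110101010
  ((~a | ~d) & c) = 0011001100100010
  (((~a | ~d) & c) | d) = 0111011101110111
  ~b = 1111000011110000
  (~b | c) = 1111001111110011
  ((((~a | ~d) & c) | d) & (~b | c)) = 0111001101110011
  (~d & a) = 0000000010101010
  (((((~a | ~d) & c) | d) & (~b | c)) | (~d & a)) = 0111001111111011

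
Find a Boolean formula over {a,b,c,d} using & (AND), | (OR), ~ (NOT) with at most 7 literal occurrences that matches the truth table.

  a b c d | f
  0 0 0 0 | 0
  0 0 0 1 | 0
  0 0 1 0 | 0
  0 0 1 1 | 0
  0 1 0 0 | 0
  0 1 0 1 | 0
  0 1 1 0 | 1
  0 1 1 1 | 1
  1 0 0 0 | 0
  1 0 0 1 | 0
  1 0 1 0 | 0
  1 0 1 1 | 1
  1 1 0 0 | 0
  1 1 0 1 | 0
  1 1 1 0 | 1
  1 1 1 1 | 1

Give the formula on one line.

  (a & d) = 0000000001010101
  (b | (a & d)) = 0000111101011111
  (c & (b | (a & d))) = 0000001100010011

(c & (b | (a & d)))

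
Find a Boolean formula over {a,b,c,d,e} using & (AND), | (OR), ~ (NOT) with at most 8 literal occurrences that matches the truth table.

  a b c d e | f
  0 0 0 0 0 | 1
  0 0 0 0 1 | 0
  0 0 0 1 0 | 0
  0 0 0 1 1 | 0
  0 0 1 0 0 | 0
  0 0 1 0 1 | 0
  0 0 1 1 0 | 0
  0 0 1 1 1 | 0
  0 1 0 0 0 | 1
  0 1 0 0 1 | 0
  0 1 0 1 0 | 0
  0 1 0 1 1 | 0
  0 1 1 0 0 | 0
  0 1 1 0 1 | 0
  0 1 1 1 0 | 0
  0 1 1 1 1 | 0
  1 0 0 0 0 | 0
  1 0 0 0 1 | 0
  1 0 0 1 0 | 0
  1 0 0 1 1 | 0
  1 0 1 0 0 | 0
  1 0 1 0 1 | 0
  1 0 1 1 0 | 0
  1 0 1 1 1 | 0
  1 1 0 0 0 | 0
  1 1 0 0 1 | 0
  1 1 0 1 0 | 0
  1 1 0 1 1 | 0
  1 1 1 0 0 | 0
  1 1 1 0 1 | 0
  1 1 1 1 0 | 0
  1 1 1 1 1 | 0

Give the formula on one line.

  ~d = 11001100110011001100110011001100
  ~c = 11110000111100001111000011110000
  (~d & ~c) = 11000000110000001100000011000000
  ~e = 10101010101010101010101010101010
  (d | ~e) = 10111011101110111011101110111011
  (d & b) = 00000000001100110000000000110011
  ~a = 11111111111111110000000000000000
  ((d & b) | ~a) = 11111111111111110000000000110011
  ((d | ~e) & ((d & b) | ~a)) = 10111011101110110000000000110011
  ((~d & ~c) & ((d | ~e) & ((d & b) | ~a))) = 10000000100000000000000000000000

((~d & ~c) & ((d | ~e) & ((d & b) | ~a)))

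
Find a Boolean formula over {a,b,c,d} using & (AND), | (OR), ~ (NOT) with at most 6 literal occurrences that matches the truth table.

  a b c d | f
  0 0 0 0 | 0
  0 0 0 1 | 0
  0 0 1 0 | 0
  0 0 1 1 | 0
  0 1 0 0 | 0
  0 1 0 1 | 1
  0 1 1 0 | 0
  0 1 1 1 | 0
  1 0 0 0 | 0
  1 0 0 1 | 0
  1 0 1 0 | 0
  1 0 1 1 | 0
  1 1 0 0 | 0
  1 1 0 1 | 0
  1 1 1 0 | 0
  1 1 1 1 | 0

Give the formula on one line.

(((~c & ~a) & b) & (b & (a | d)))

  ~c = 1100110011001100
  ~a = 1111111100000000
  (~c & ~a) = 1100110000000000
  ((~c & ~a) & b) = 0000110000000000
  (a | d) = 0101010111111111
  (b & (a | d)) = 0000010100001111
  (((~c & ~a) & b) & (b & (a | d))) = 0000010000000000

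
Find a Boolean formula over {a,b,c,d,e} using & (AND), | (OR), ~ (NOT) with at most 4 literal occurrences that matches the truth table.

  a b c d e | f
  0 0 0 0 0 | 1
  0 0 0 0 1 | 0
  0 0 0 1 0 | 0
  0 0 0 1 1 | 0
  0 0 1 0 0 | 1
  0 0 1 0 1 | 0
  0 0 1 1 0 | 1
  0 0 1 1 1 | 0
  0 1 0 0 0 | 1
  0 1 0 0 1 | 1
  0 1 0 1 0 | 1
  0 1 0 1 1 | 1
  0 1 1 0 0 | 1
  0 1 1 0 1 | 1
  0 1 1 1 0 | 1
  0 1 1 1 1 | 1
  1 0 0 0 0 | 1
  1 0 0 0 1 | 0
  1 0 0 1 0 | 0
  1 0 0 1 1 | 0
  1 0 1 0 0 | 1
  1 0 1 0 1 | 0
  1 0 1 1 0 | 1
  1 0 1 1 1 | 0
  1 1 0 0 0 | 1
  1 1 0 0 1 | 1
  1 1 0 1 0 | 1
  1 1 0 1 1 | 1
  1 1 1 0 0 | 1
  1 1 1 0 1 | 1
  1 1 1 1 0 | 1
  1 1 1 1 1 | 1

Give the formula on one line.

  ~e = 10101010101010101010101010101010
  ~d = 11001100110011001100110011001100
  (c | ~d) = 11001111110011111100111111001111
  (~e & (c | ~d)) = 10001010100010101000101010001010
  ((~e & (c | ~d)) | b) = 10001010111111111000101011111111

((~e & (c | ~d)) | b)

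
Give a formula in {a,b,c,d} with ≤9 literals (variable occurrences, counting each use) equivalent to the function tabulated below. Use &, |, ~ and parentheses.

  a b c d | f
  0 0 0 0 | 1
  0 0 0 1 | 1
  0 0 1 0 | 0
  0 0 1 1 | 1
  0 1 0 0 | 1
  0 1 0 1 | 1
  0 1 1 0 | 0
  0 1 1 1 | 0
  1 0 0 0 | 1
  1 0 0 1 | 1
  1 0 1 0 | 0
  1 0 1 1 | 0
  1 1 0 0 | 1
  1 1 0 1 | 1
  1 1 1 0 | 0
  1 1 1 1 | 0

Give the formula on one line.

  ~c = 1100110011001100
  (d & ~c) = 0100010001000100
  ~a = 1111111100000000
  ~d = 1010101010101010
  (~a | ~d) = 1111111110101010
  ~b = 1111000011110000
  ((~a | ~d) & ~b) = 1111000010100000
  (d & ((~a | ~d) & ~b)) = 0101000000000000
  ((d & ~c) | (d & ((~a | ~d) & ~b))) = 0101010001000100
  (~c | ((d & ~c) | (d & ((~a | ~d) & ~b)))) = 1101110011001100

(~c | ((d & ~c) | (d & ((~a | ~d) & ~b))))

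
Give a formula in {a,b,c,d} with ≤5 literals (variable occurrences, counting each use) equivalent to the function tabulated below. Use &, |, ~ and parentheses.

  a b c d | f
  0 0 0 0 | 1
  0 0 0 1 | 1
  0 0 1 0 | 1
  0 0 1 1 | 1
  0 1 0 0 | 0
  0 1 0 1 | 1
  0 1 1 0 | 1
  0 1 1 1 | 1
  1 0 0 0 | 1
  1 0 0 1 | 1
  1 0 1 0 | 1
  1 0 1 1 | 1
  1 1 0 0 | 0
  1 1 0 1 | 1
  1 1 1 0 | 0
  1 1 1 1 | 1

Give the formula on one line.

  ~b = 1111000011110000
  (~b | d) = 1111010111110101
  ~a = 1111111100000000
  (~a & c) = 0011001100000000
  ((~b | d) | (~a & c)) = 1111011111110101

((~b | d) | (~a & c))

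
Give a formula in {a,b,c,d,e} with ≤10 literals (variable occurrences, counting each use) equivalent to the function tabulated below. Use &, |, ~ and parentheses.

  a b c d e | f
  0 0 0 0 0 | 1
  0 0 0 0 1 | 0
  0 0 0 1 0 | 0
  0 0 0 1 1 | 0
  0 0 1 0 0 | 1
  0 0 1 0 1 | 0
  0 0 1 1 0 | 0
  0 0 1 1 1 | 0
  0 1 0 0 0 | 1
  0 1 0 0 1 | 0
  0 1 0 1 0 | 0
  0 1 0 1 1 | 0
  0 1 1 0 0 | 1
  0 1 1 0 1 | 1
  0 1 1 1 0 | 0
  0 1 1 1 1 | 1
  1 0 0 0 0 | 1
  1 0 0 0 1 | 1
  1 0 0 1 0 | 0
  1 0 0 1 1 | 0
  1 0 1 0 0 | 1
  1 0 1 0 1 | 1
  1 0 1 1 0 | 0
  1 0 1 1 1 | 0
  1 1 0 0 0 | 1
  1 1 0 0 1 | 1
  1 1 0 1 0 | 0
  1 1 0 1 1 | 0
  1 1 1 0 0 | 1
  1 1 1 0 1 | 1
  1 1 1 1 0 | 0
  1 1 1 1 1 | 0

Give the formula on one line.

  ~e = 10101010101010101010101010101010
  (a | ~e) = 10101010101010101111111111111111
  ~d = 11001100110011001100110011001100
  ((a | ~e) & ~d) = 10001000100010001100110011001100
  (b & e) = 00000000010101010000000001010101
  ((b & e) & c) = 00000000000001010000000000000101
  ~a = 11111111111111110000000000000000
  (b & ~a) = 00000000111111110000000000000000
  (((b & e) & c) & (b & ~a)) = 00000000000001010000000000000000
  (((a | ~e) & ~d) | (((b & e) & c) & (b & ~a))) = 10001000100011011100110011001100

(((a | ~e) & ~d) | (((b & e) & c) & (b & ~a)))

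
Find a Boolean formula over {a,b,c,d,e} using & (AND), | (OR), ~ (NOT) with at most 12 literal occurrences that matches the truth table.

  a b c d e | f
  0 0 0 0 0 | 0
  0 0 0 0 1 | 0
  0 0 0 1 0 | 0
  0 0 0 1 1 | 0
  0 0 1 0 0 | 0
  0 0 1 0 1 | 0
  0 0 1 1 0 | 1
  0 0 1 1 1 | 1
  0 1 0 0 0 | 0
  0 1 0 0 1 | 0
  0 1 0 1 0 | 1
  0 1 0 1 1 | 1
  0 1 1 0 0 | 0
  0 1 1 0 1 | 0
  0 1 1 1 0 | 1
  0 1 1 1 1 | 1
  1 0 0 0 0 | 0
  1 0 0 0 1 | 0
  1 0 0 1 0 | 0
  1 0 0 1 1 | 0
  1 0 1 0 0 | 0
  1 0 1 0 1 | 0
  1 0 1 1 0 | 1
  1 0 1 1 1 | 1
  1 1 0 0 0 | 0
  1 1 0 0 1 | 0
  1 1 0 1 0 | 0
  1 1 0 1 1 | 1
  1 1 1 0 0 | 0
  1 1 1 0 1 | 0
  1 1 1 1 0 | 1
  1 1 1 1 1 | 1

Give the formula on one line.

  (e & c) = 00000101000001010000010100000101
  ~a = 11111111111111110000000000000000
  (~a | e) = 11111111111111110101010101010101
  ~e = 10101010101010101010101010101010
  ~c = 11110000111100001111000011110000
  (~e | ~c) = 11111010111110101111101011111010
  (b & (~e | ~c)) = 00000000111110100000000011111010
  ((~a | e) & (b & (~e | ~c))) = 00000000111110100000000001010000
  ((e & c) | ((~a | e) & (b & (~e | ~c)))) = 00000101111111110000010101010101
  (((e & c) | ((~a | e) & (b & (~e | ~c)))) | c) = 00001111111111110000111101011111
  ((((e & c) | ((~a | e) & (b & (~e | ~c)))) | c) & d) = 00000011001100110000001100010011

((((e & c) | ((~a | e) & (b & (~e | ~c)))) | c) & d)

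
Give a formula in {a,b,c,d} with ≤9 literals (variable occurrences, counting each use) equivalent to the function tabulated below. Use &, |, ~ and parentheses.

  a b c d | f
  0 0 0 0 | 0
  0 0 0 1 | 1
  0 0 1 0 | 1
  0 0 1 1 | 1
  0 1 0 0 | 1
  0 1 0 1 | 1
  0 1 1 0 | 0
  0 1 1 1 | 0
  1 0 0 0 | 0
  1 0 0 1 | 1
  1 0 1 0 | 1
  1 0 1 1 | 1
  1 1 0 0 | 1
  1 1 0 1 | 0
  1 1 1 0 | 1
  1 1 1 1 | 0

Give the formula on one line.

  ~b = 1111000011110000
  ~c = 1100110011001100
  ~a = 1111111100000000
  (~c & ~a) = 1100110000000000
  (~b | (~c & ~a)) = 1111110011110000
  ~d = 1010101010101010
  (a & ~d) = 0000000010101010
  ((~b | (~c & ~a)) | (a & ~d)) = 1111110011111010
  (b | c) = 0011111100111111
  (d | (b | c)) = 0111111101111111
  (((~b | (~c & ~a)) | (a & ~d)) & (d | (b | c))) = 0111110001111010

(((~b | (~c & ~a)) | (a & ~d)) & (d | (b | c)))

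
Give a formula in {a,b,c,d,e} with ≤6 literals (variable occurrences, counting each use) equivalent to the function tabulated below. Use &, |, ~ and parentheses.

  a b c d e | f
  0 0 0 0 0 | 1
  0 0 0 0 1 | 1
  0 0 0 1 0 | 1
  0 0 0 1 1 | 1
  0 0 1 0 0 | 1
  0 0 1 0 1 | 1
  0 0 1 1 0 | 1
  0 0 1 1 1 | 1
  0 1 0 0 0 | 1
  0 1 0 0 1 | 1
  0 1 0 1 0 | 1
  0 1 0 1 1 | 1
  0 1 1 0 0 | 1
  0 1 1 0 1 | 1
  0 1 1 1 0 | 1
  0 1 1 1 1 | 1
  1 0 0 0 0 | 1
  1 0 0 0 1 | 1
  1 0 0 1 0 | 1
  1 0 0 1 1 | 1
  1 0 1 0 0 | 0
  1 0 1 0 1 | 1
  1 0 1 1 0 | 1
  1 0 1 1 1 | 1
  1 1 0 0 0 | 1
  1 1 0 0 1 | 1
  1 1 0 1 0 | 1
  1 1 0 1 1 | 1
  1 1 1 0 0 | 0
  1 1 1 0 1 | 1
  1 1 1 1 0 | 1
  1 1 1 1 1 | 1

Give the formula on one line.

  (d | e) = 01110111011101110111011101110111
  ~a = 11111111111111110000000000000000
  ~c = 11110000111100001111000011110000
  (~a | ~c) = 11111111111111111111000011110000
  (~a | d) = 11111111111111110011001100110011
  ((~a | ~c) | (~a | d)) = 11111111111111111111001111110011
  ((d | e) | ((~a | ~c) | (~a | d))) = 11111111111111111111011111110111

((d | e) | ((~a | ~c) | (~a | d)))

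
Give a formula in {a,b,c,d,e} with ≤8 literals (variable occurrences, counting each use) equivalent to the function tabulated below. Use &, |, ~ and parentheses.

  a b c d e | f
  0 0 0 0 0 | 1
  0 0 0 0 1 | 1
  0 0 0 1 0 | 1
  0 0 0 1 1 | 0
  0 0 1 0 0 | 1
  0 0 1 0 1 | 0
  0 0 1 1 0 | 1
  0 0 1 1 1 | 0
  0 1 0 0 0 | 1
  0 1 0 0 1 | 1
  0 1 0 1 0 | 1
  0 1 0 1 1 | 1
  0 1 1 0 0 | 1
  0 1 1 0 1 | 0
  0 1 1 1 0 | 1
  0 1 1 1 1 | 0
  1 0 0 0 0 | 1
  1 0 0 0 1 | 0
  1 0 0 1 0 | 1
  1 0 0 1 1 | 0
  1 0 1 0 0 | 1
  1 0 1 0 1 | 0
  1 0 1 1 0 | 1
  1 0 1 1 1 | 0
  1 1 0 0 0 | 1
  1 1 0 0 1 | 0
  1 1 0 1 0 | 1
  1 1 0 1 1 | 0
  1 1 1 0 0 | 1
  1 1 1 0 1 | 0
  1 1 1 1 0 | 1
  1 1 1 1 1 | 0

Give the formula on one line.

(~e | ((b | ~d) & (~c & ~a)))

  ~e = 10101010101010101010101010101010
  ~d = 11001100110011001100110011001100
  (b | ~d) = 11001100111111111100110011111111
  ~c = 11110000111100001111000011110000
  ~a = 11111111111111110000000000000000
  (~c & ~a) = 11110000111100000000000000000000
  ((b | ~d) & (~c & ~a)) = 11000000111100000000000000000000
  (~e | ((b | ~d) & (~c & ~a))) = 11101010111110101010101010101010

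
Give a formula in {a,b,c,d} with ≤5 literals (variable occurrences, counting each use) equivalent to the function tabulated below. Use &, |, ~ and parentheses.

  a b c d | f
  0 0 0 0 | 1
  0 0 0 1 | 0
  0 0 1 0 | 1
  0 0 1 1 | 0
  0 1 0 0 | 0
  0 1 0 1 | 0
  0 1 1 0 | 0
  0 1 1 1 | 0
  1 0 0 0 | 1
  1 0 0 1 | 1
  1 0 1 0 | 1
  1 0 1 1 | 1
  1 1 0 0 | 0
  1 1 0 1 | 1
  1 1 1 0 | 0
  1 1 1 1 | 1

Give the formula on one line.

  ~d = 1010101010101010
  ~b = 1111000011110000
  (~d & ~b) = 1010000010100000
  (d & a) = 0000000001010101
  ((~d & ~b) | (d & a)) = 1010000011110101

((~d & ~b) | (d & a))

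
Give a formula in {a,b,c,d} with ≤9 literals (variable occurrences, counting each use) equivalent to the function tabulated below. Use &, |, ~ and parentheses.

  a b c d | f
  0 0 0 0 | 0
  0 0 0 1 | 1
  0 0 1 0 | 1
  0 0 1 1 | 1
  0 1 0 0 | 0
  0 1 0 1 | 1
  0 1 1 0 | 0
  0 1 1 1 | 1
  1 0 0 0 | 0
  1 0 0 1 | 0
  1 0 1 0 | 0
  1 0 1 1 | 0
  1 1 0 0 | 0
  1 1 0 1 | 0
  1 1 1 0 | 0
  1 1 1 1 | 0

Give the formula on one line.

  ~b = 1111000011110000
  (c & ~b) = 0011000000110000
  (d | (c & ~b)) = 0111010101110101
  (c & a) = 0000000000110011
  ((d | (c & ~b)) | (c & a)) = 0111010101110111
  ~a = 1111111100000000
  (((d | (c & ~b)) | (c & a)) & ~a) = 0111010100000000

(((d | (c & ~b)) | (c & a)) & ~a)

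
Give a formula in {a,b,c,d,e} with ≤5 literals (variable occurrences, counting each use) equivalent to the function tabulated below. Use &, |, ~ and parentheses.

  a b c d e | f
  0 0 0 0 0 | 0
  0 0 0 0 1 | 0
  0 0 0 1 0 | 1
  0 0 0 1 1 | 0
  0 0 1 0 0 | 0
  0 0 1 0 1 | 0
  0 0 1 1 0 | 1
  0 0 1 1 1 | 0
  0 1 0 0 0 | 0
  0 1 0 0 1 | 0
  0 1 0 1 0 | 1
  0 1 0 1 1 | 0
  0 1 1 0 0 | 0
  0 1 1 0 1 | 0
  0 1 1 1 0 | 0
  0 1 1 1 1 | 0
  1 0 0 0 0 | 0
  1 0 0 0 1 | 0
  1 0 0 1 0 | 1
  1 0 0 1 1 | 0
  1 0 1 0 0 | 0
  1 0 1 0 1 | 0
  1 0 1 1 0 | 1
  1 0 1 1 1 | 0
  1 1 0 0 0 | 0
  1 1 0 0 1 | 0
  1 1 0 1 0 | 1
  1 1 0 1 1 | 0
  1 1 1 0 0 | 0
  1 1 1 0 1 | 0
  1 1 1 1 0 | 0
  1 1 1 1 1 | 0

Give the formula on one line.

  ~e = 10101010101010101010101010101010
  (d & ~e) = 00100010001000100010001000100010
  ~b = 11111111000000001111111100000000
  (~b & ~e) = 10101010000000001010101000000000
  ~c = 11110000111100001111000011110000
  ((~b & ~e) | ~c) = 11111010111100001111101011110000
  ((d & ~e) & ((~b & ~e) | ~c)) = 00100010001000000010001000100000

((d & ~e) & ((~b & ~e) | ~c))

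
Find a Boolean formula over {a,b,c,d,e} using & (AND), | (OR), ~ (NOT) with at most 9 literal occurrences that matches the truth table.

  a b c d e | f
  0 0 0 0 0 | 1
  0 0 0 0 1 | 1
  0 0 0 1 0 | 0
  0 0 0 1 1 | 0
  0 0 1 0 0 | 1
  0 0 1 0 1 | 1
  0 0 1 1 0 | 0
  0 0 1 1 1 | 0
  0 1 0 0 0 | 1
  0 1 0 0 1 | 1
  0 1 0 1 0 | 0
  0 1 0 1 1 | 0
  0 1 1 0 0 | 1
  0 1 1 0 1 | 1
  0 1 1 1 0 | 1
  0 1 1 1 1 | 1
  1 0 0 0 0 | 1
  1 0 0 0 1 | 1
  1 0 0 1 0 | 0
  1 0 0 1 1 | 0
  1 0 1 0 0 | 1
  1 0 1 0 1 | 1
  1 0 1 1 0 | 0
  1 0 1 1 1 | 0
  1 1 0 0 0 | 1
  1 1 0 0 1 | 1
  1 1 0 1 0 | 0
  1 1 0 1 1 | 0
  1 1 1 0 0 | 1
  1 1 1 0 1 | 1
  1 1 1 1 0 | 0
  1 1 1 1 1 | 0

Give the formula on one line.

(~d | (((d | a) | ~e) & ((~a & b) & c)))

  ~d = 11001100110011001100110011001100
  (d | a) = 00110011001100111111111111111111
  ~e = 10101010101010101010101010101010
  ((d | a) | ~e) = 10111011101110111111111111111111
  ~a = 11111111111111110000000000000000
  (~a & b) = 00000000111111110000000000000000
  ((~a & b) & c) = 00000000000011110000000000000000
  (((d | a) | ~e) & ((~a & b) & c)) = 00000000000010110000000000000000
  (~d | (((d | a) | ~e) & ((~a & b) & c))) = 11001100110011111100110011001100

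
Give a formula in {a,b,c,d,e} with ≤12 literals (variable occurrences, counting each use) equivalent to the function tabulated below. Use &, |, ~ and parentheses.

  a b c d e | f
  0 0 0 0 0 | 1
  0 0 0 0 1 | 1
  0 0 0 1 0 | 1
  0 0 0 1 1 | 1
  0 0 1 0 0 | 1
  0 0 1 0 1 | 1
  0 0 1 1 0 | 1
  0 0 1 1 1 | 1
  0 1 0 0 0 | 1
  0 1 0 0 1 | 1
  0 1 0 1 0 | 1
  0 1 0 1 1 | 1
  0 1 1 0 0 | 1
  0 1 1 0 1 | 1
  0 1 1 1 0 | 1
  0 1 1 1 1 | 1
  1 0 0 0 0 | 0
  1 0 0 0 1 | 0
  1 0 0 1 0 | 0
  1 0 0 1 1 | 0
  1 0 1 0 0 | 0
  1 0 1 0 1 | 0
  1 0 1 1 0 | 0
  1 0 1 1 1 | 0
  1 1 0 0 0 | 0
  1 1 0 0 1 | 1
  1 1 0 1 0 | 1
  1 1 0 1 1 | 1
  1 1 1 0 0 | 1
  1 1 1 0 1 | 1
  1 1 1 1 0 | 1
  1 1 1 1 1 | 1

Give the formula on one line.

((b | ~a) & (((~e | ~b) & d) | (~a | ((c & ~e) | e))))

  ~a = 11111111111111110000000000000000
  (b | ~a) = 11111111111111110000000011111111
  ~e = 10101010101010101010101010101010
  ~b = 11111111000000001111111100000000
  (~e | ~b) = 11111111101010101111111110101010
  ((~e | ~b) & d) = 00110011001000100011001100100010
  (c & ~e) = 00001010000010100000101000001010
  ((c & ~e) | e) = 01011111010111110101111101011111
  (~a | ((c & ~e) | e)) = 11111111111111110101111101011111
  (((~e | ~b) & d) | (~a | ((c & ~e) | e))) = 11111111111111110111111101111111
  ((b | ~a) & (((~e | ~b) & d) | (~a | ((c & ~e) | e)))) = 11111111111111110000000001111111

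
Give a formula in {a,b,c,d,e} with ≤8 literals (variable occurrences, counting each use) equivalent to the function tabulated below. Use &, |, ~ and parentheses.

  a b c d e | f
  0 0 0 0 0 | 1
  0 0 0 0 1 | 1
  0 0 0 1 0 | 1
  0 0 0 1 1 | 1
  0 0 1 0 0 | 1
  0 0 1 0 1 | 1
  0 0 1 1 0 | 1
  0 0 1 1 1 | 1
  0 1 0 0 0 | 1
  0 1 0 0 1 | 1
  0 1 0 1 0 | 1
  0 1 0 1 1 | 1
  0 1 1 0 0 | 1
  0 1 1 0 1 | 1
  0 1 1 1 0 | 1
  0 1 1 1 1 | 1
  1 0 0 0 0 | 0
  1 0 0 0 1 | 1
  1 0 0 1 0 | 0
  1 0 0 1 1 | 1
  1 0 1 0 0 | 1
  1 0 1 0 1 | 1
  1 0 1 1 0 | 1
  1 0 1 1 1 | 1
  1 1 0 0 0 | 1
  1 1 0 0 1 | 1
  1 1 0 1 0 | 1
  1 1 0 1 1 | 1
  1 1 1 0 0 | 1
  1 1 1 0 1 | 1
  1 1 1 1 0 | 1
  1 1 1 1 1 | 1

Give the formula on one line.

  ~e = 10101010101010101010101010101010
  ~a = 11111111111111110000000000000000
  (~e & ~a) = 10101010101010100000000000000000
  ((~e & ~a) | b) = 10101010111111110000000011111111
  (((~e & ~a) | b) & a) = 00000000000000000000000011111111
  (~a | c) = 11111111111111110000111100001111
  ((((~e & ~a) | b) & a) | (~a | c)) = 11111111111111110000111111111111
  (e | c) = 01011111010111110101111101011111
  (((((~e & ~a) | b) & a) | (~a | c)) | (e | c)) = 11111111111111110101111111111111

(((((~e & ~a) | b) & a) | (~a | c)) | (e | c))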